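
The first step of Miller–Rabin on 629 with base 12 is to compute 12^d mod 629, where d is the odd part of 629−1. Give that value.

629 − 1 = 628 = 2^2 · 157, so d = 157.
12^1 ≡ 12 (mod 629)
12^2 ≡ 12^2 = 144 ≡ 144 (mod 629)
12^4 ≡ 144^2 = 20736 ≡ 608 (mod 629)
12^8 ≡ 608^2 = 369664 ≡ 441 (mod 629)
12^16 ≡ 441^2 = 194481 ≡ 120 (mod 629)
12^32 ≡ 120^2 = 14400 ≡ 562 (mod 629)
12^64 ≡ 562^2 = 315844 ≡ 86 (mod 629)
12^128 ≡ 86^2 = 7396 ≡ 477 (mod 629)
157 = 128 + 16 + 8 + 4 + 1 in binary powers of 2.
So 12^157 ≡ 477 · 120 · 441 · 608 · 12 ≡ 201 (mod 629).
Squaring chain: 201 → 145; never reaches −1, so base 12 is a Miller–Rabin witness that 629 is composite.

201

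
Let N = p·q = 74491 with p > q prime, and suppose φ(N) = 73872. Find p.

φ(n) = (p−1)(q−1) = n − (p+q) + 1, so p + q = 74491 − 73872 + 1 = 620.
p and q are the roots of t² − 620t + 74491 = 0.
Discriminant: 620² − 4·74491 = 384400 − 297964 = 86436; √86436 = 294.
q = (620 − 294)/2 = 163, p = (620 + 294)/2 = 457.
Check: 163 · 457 = 74491.

457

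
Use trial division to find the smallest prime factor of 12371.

12371 is odd.
Digit sum 14, not divisible by 3.
Ends in 1: not divisible by 5.
7: 12371 = 7·1767 + 2
11: 12371 = 11·1124 + 7
13: 12371 = 13·951 + 8
17: 12371 = 17·727 + 12
19: 12371 = 19·651 + 2
23: 12371 = 23·537 + 20
29: 12371 = 29·426 + 17
31: 12371 = 31·399 + 2
37: 12371 = 37·334 + 13
41: 12371 = 41·301 + 30
43: 12371 = 43·287 + 30
47: 12371 = 47·263 + 10
53: 12371 = 53·233 + 22
59: 12371 = 59·209 + 40
61: 12371 = 61·202 + 49
67: 12371 = 67·184 + 43
71: 12371 = 71·174 + 17
73: 12371 = 73·169 + 34
79: 12371 = 79·156 + 47
83: 12371 = 83·149 + 4
89: 12371 = 89·139

89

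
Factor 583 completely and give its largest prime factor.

53

583 = 11 · 53
53 is prime.
So 583 = 11 · 53; the largest prime factor is 53.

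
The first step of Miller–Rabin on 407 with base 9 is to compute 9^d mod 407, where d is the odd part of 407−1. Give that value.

407 − 1 = 406 = 2^1 · 203, so d = 203.
9^1 ≡ 9 (mod 407)
9^2 ≡ 9^2 = 81 ≡ 81 (mod 407)
9^4 ≡ 81^2 = 6561 ≡ 49 (mod 407)
9^8 ≡ 49^2 = 2401 ≡ 366 (mod 407)
9^16 ≡ 366^2 = 133956 ≡ 53 (mod 407)
9^32 ≡ 53^2 = 2809 ≡ 367 (mod 407)
9^64 ≡ 367^2 = 134689 ≡ 379 (mod 407)
9^128 ≡ 379^2 = 143641 ≡ 377 (mod 407)
203 = 128 + 64 + 8 + 2 + 1 in binary powers of 2.
So 9^203 ≡ 377 · 379 · 366 · 81 · 9 ≡ 256 (mod 407).
Squaring chain: 256; never reaches −1, so base 9 is a Miller–Rabin witness that 407 is composite.

256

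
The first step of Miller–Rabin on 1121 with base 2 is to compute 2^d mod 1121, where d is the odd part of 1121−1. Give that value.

1121 − 1 = 1120 = 2^5 · 35, so d = 35.
2^1 ≡ 2 (mod 1121)
2^2 ≡ 2^2 = 4 ≡ 4 (mod 1121)
2^4 ≡ 4^2 = 16 ≡ 16 (mod 1121)
2^8 ≡ 16^2 = 256 ≡ 256 (mod 1121)
2^16 ≡ 256^2 = 65536 ≡ 518 (mod 1121)
2^32 ≡ 518^2 = 268324 ≡ 405 (mod 1121)
35 = 32 + 2 + 1 in binary powers of 2.
So 2^35 ≡ 405 · 4 · 2 ≡ 998 (mod 1121).
Squaring chain: 998 → 556 → 861 → 340 → 137; never reaches −1, so base 2 is a Miller–Rabin witness that 1121 is composite.

998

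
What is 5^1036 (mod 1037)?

5^1 ≡ 5 (mod 1037)
5^2 ≡ 5^2 = 25 ≡ 25 (mod 1037)
5^4 ≡ 25^2 = 625 ≡ 625 (mod 1037)
5^8 ≡ 625^2 = 390625 ≡ 713 (mod 1037)
5^16 ≡ 713^2 = 508369 ≡ 239 (mod 1037)
5^32 ≡ 239^2 = 57121 ≡ 86 (mod 1037)
5^64 ≡ 86^2 = 7396 ≡ 137 (mod 1037)
5^128 ≡ 137^2 = 18769 ≡ 103 (mod 1037)
5^256 ≡ 103^2 = 10609 ≡ 239 (mod 1037)
5^512 ≡ 239^2 = 57121 ≡ 86 (mod 1037)
5^1024 ≡ 86^2 = 7396 ≡ 137 (mod 1037)
1036 = 1024 + 8 + 4 in binary powers of 2.
So 5^1036 ≡ 137 · 713 · 625 ≡ 361 (mod 1037).
Since 361 ≠ 1, base 5 is a Fermat witness: 1037 is composite.

361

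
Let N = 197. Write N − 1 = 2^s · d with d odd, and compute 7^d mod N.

197 − 1 = 196 = 2^2 · 49, so d = 49.
7^1 ≡ 7 (mod 197)
7^2 ≡ 7^2 = 49 ≡ 49 (mod 197)
7^4 ≡ 49^2 = 2401 ≡ 37 (mod 197)
7^8 ≡ 37^2 = 1369 ≡ 187 (mod 197)
7^16 ≡ 187^2 = 34969 ≡ 100 (mod 197)
7^32 ≡ 100^2 = 10000 ≡ 150 (mod 197)
49 = 32 + 16 + 1 in binary powers of 2.
So 7^49 ≡ 150 · 100 · 7 ≡ 196 (mod 197).
Since 7^d ≡ 196 (mod 197), base 7 does not prove 197 composite.

196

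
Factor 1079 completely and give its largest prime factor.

83

1079 = 13 · 83
83 is prime.
So 1079 = 13 · 83; the largest prime factor is 83.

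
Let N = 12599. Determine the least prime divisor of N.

43

12599 is odd.
Digit sum 26, not divisible by 3.
Ends in 9: not divisible by 5.
7: 12599 = 7·1799 + 6
11: 12599 = 11·1145 + 4
13: 12599 = 13·969 + 2
17: 12599 = 17·741 + 2
19: 12599 = 19·663 + 2
23: 12599 = 23·547 + 18
29: 12599 = 29·434 + 13
31: 12599 = 31·406 + 13
37: 12599 = 37·340 + 19
41: 12599 = 41·307 + 12
43: 12599 = 43·293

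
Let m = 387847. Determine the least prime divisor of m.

19

387847 is odd.
Digit sum 37, not divisible by 3.
Ends in 7: not divisible by 5.
7: 387847 = 7·55406 + 5
11: 387847 = 11·35258 + 9
13: 387847 = 13·29834 + 5
17: 387847 = 17·22814 + 9
19: 387847 = 19·20413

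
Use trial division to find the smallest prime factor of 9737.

9737 is odd.
Digit sum 26, not divisible by 3.
Ends in 7: not divisible by 5.
7: 9737 = 7·1391

7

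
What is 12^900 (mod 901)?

47

12^1 ≡ 12 (mod 901)
12^2 ≡ 12^2 = 144 ≡ 144 (mod 901)
12^4 ≡ 144^2 = 20736 ≡ 13 (mod 901)
12^8 ≡ 13^2 = 169 ≡ 169 (mod 901)
12^16 ≡ 169^2 = 28561 ≡ 630 (mod 901)
12^32 ≡ 630^2 = 396900 ≡ 460 (mod 901)
12^64 ≡ 460^2 = 211600 ≡ 766 (mod 901)
12^128 ≡ 766^2 = 586756 ≡ 205 (mod 901)
12^256 ≡ 205^2 = 42025 ≡ 579 (mod 901)
12^512 ≡ 579^2 = 335241 ≡ 69 (mod 901)
900 = 512 + 256 + 128 + 4 in binary powers of 2.
So 12^900 ≡ 69 · 579 · 205 · 13 ≡ 47 (mod 901).
Since 47 ≠ 1, base 12 is a Fermat witness: 901 is composite.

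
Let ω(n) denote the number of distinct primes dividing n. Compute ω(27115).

4

27115 = 5 · 5423
5423 = 11 · 493
493 = 17 · 29
27115 = 5 · 11 · 17 · 29, which has 4 distinct prime factors.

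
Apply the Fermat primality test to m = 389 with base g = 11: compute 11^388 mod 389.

1

11^1 ≡ 11 (mod 389)
11^2 ≡ 11^2 = 121 ≡ 121 (mod 389)
11^4 ≡ 121^2 = 14641 ≡ 248 (mod 389)
11^8 ≡ 248^2 = 61504 ≡ 42 (mod 389)
11^16 ≡ 42^2 = 1764 ≡ 208 (mod 389)
11^32 ≡ 208^2 = 43264 ≡ 85 (mod 389)
11^64 ≡ 85^2 = 7225 ≡ 223 (mod 389)
11^128 ≡ 223^2 = 49729 ≡ 326 (mod 389)
11^256 ≡ 326^2 = 106276 ≡ 79 (mod 389)
388 = 256 + 128 + 4 in binary powers of 2.
So 11^388 ≡ 79 · 326 · 248 ≡ 1 (mod 389).
Since the result is 1, base 11 gives no evidence that 389 is composite.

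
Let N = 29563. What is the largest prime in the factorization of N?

29563 = 17 · 1739
1739 = 37 · 47
47 is prime.
So 29563 = 17 · 37 · 47; the largest prime factor is 47.

47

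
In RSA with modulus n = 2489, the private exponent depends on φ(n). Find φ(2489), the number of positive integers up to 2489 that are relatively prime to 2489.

Factor: 2489 = 19 · 131.
φ(2489) = (19−1) · (131−1) = 18 · 130 = 2340.

2340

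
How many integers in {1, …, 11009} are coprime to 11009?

10800

Factor: 11009 = 101 · 109.
φ(11009) = (101−1) · (109−1) = 100 · 108 = 10800.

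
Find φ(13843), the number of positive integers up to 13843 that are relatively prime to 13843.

Factor: 13843 = 109 · 127.
φ(13843) = (109−1) · (127−1) = 108 · 126 = 13608.

13608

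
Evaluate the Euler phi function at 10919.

10680

Factor: 10919 = 61 · 179.
φ(10919) = (61−1) · (179−1) = 60 · 178 = 10680.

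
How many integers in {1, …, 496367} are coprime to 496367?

Factor: 496367 = 47 · 59 · 179.
φ(496367) = (47−1) · (59−1) · (179−1) = 46 · 58 · 178 = 474904.

474904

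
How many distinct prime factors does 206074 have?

5

206074 = 2 · 103037
103037 = 11 · 9367
9367 = 17 · 551
551 = 19 · 29
206074 = 2 · 11 · 17 · 19 · 29, which has 5 distinct prime factors.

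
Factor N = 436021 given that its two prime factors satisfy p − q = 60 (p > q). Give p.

691

Since p = q + 60, we have 436021 = q(q + 60), so q² + 60q − 436021 = 0.
Discriminant: 60² + 4·436021 = 3600 + 1744084 = 1747684; √1747684 = 1322.
q = (−60 + 1322)/2 = 631, and p = q + 60 = 691.
Check: 631 · 691 = 436021.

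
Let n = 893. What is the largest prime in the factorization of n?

893 = 19 · 47
47 is prime.
So 893 = 19 · 47; the largest prime factor is 47.

47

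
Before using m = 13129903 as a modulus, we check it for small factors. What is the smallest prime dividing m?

13129903 is odd.
Digit sum 28, not divisible by 3.
Ends in 3: not divisible by 5.
7: 13129903 = 7·1875700 + 3
11: 13129903 = 11·1193627 + 6
13: 13129903 = 13·1009992 + 7
17: 13129903 = 17·772347 + 4
19: 13129903 = 19·691047 + 10
23: 13129903 = 23·570865 + 8
29: 13129903 = 29·452755 + 8
31: 13129903 = 31·423545 + 8
37: 13129903 = 37·354862 + 9
41: 13129903 = 41·320241 + 22
43: 13129903 = 43·305346 + 25
47: 13129903 = 47·279359 + 30
53: 13129903 = 53·247734 + 1
59: 13129903 = 59·222540 + 43
61: 13129903 = 61·215244 + 19
67: 13129903 = 67·195968 + 47
71: 13129903 = 71·184928 + 15
73: 13129903 = 73·179861 + 50
79: 13129903 = 79·166201 + 24
83: 13129903 = 83·158191 + 50
89: 13129903 = 89·147527

89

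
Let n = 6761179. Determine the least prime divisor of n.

6761179 is odd.
Digit sum 37, not divisible by 3.
Ends in 9: not divisible by 5.
7: 6761179 = 7·965882 + 5
11: 6761179 = 11·614652 + 7
13: 6761179 = 13·520090 + 9
17: 6761179 = 17·397716 + 7
19: 6761179 = 19·355851 + 10
23: 6761179 = 23·293964 + 7
29: 6761179 = 29·233144 + 3
31: 6761179 = 31·218102 + 17
37: 6761179 = 37·182734 + 21
41: 6761179 = 41·164906 + 33
43: 6761179 = 43·157236 + 31
47: 6761179 = 47·143854 + 41
53: 6761179 = 53·127569 + 22
59: 6761179 = 59·114596 + 15
61: 6761179 = 61·110839

61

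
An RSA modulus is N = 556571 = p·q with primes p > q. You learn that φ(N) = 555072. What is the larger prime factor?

827

φ(n) = (p−1)(q−1) = n − (p+q) + 1, so p + q = 556571 − 555072 + 1 = 1500.
p and q are the roots of t² − 1500t + 556571 = 0.
Discriminant: 1500² − 4·556571 = 2250000 − 2226284 = 23716; √23716 = 154.
q = (1500 − 154)/2 = 673, p = (1500 + 154)/2 = 827.
Check: 673 · 827 = 556571.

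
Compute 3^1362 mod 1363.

3^1 ≡ 3 (mod 1363)
3^2 ≡ 3^2 = 9 ≡ 9 (mod 1363)
3^4 ≡ 9^2 = 81 ≡ 81 (mod 1363)
3^8 ≡ 81^2 = 6561 ≡ 1109 (mod 1363)
3^16 ≡ 1109^2 = 1229881 ≡ 455 (mod 1363)
3^32 ≡ 455^2 = 207025 ≡ 1212 (mod 1363)
3^64 ≡ 1212^2 = 1468944 ≡ 993 (mod 1363)
3^128 ≡ 993^2 = 986049 ≡ 600 (mod 1363)
3^256 ≡ 600^2 = 360000 ≡ 168 (mod 1363)
3^512 ≡ 168^2 = 28224 ≡ 964 (mod 1363)
3^1024 ≡ 964^2 = 929296 ≡ 1093 (mod 1363)
1362 = 1024 + 256 + 64 + 16 + 2 in binary powers of 2.
So 3^1362 ≡ 1093 · 168 · 993 · 455 · 9 ≡ 760 (mod 1363).
Since 760 ≠ 1, base 3 is a Fermat witness: 1363 is composite.

760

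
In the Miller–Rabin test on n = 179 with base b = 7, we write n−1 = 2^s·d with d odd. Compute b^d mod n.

179 − 1 = 178 = 2^1 · 89, so d = 89.
7^1 ≡ 7 (mod 179)
7^2 ≡ 7^2 = 49 ≡ 49 (mod 179)
7^4 ≡ 49^2 = 2401 ≡ 74 (mod 179)
7^8 ≡ 74^2 = 5476 ≡ 106 (mod 179)
7^16 ≡ 106^2 = 11236 ≡ 138 (mod 179)
7^32 ≡ 138^2 = 19044 ≡ 70 (mod 179)
7^64 ≡ 70^2 = 4900 ≡ 67 (mod 179)
89 = 64 + 16 + 8 + 1 in binary powers of 2.
So 7^89 ≡ 67 · 138 · 106 · 7 ≡ 178 (mod 179).
Since 7^d ≡ 178 (mod 179), base 7 does not prove 179 composite.

178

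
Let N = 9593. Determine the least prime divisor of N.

53

9593 is odd.
Digit sum 26, not divisible by 3.
Ends in 3: not divisible by 5.
7: 9593 = 7·1370 + 3
11: 9593 = 11·872 + 1
13: 9593 = 13·737 + 12
17: 9593 = 17·564 + 5
19: 9593 = 19·504 + 17
23: 9593 = 23·417 + 2
29: 9593 = 29·330 + 23
31: 9593 = 31·309 + 14
37: 9593 = 37·259 + 10
41: 9593 = 41·233 + 40
43: 9593 = 43·223 + 4
47: 9593 = 47·204 + 5
53: 9593 = 53·181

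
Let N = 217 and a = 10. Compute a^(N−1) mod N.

64

10^1 ≡ 10 (mod 217)
10^2 ≡ 10^2 = 100 ≡ 100 (mod 217)
10^4 ≡ 100^2 = 10000 ≡ 18 (mod 217)
10^8 ≡ 18^2 = 324 ≡ 107 (mod 217)
10^16 ≡ 107^2 = 11449 ≡ 165 (mod 217)
10^32 ≡ 165^2 = 27225 ≡ 100 (mod 217)
10^64 ≡ 100^2 = 10000 ≡ 18 (mod 217)
10^128 ≡ 18^2 = 324 ≡ 107 (mod 217)
216 = 128 + 64 + 16 + 8 in binary powers of 2.
So 10^216 ≡ 107 · 18 · 165 · 107 ≡ 64 (mod 217).
Since 64 ≠ 1, base 10 is a Fermat witness: 217 is composite.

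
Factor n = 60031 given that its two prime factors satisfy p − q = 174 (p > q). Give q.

173

Since p = q + 174, we have 60031 = q(q + 174), so q² + 174q − 60031 = 0.
Discriminant: 174² + 4·60031 = 30276 + 240124 = 270400; √270400 = 520.
q = (−174 + 520)/2 = 173, and p = q + 174 = 347.
Check: 173 · 347 = 60031.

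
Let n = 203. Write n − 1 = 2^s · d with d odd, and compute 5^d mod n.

38

203 − 1 = 202 = 2^1 · 101, so d = 101.
5^1 ≡ 5 (mod 203)
5^2 ≡ 5^2 = 25 ≡ 25 (mod 203)
5^4 ≡ 25^2 = 625 ≡ 16 (mod 203)
5^8 ≡ 16^2 = 256 ≡ 53 (mod 203)
5^16 ≡ 53^2 = 2809 ≡ 170 (mod 203)
5^32 ≡ 170^2 = 28900 ≡ 74 (mod 203)
5^64 ≡ 74^2 = 5476 ≡ 198 (mod 203)
101 = 64 + 32 + 4 + 1 in binary powers of 2.
So 5^101 ≡ 198 · 74 · 16 · 5 ≡ 38 (mod 203).
Squaring chain: 38; never reaches −1, so base 5 is a Miller–Rabin witness that 203 is composite.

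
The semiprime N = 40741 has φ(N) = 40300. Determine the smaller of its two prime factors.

φ(n) = (p−1)(q−1) = n − (p+q) + 1, so p + q = 40741 − 40300 + 1 = 442.
p and q are the roots of t² − 442t + 40741 = 0.
Discriminant: 442² − 4·40741 = 195364 − 162964 = 32400; √32400 = 180.
q = (442 − 180)/2 = 131, p = (442 + 180)/2 = 311.
Check: 131 · 311 = 40741.

131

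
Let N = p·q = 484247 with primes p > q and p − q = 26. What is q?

Since p = q + 26, we have 484247 = q(q + 26), so q² + 26q − 484247 = 0.
Discriminant: 26² + 4·484247 = 676 + 1936988 = 1937664; √1937664 = 1392.
q = (−26 + 1392)/2 = 683, and p = q + 26 = 709.
Check: 683 · 709 = 484247.

683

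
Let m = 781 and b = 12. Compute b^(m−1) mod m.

529

12^1 ≡ 12 (mod 781)
12^2 ≡ 12^2 = 144 ≡ 144 (mod 781)
12^4 ≡ 144^2 = 20736 ≡ 430 (mod 781)
12^8 ≡ 430^2 = 184900 ≡ 584 (mod 781)
12^16 ≡ 584^2 = 341056 ≡ 540 (mod 781)
12^32 ≡ 540^2 = 291600 ≡ 287 (mod 781)
12^64 ≡ 287^2 = 82369 ≡ 364 (mod 781)
12^128 ≡ 364^2 = 132496 ≡ 507 (mod 781)
12^256 ≡ 507^2 = 257049 ≡ 100 (mod 781)
12^512 ≡ 100^2 = 10000 ≡ 628 (mod 781)
780 = 512 + 256 + 8 + 4 in binary powers of 2.
So 12^780 ≡ 628 · 100 · 584 · 430 ≡ 529 (mod 781).
Since 529 ≠ 1, base 12 is a Fermat witness: 781 is composite.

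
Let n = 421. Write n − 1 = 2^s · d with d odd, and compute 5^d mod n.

421 − 1 = 420 = 2^2 · 105, so d = 105.
5^1 ≡ 5 (mod 421)
5^2 ≡ 5^2 = 25 ≡ 25 (mod 421)
5^4 ≡ 25^2 = 625 ≡ 204 (mod 421)
5^8 ≡ 204^2 = 41616 ≡ 358 (mod 421)
5^16 ≡ 358^2 = 128164 ≡ 180 (mod 421)
5^32 ≡ 180^2 = 32400 ≡ 404 (mod 421)
5^64 ≡ 404^2 = 163216 ≡ 289 (mod 421)
105 = 64 + 32 + 8 + 1 in binary powers of 2.
So 5^105 ≡ 289 · 404 · 358 · 5 ≡ 420 (mod 421).
Since 5^d ≡ 420 (mod 421), base 5 does not prove 421 composite.

420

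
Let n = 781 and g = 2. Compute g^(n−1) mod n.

2^1 ≡ 2 (mod 781)
2^2 ≡ 2^2 = 4 ≡ 4 (mod 781)
2^4 ≡ 4^2 = 16 ≡ 16 (mod 781)
2^8 ≡ 16^2 = 256 ≡ 256 (mod 781)
2^16 ≡ 256^2 = 65536 ≡ 713 (mod 781)
2^32 ≡ 713^2 = 508369 ≡ 719 (mod 781)
2^64 ≡ 719^2 = 516961 ≡ 720 (mod 781)
2^128 ≡ 720^2 = 518400 ≡ 597 (mod 781)
2^256 ≡ 597^2 = 356409 ≡ 273 (mod 781)
2^512 ≡ 273^2 = 74529 ≡ 334 (mod 781)
780 = 512 + 256 + 8 + 4 in binary powers of 2.
So 2^780 ≡ 334 · 273 · 256 · 16 ≡ 243 (mod 781).
Since 243 ≠ 1, base 2 is a Fermat witness: 781 is composite.

243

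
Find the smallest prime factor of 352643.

43

352643 is odd.
Digit sum 23, not divisible by 3.
Ends in 3: not divisible by 5.
7: 352643 = 7·50377 + 4
11: 352643 = 11·32058 + 5
13: 352643 = 13·27126 + 5
17: 352643 = 17·20743 + 12
19: 352643 = 19·18560 + 3
23: 352643 = 23·15332 + 7
29: 352643 = 29·12160 + 3
31: 352643 = 31·11375 + 18
37: 352643 = 37·9530 + 33
41: 352643 = 41·8601 + 2
43: 352643 = 43·8201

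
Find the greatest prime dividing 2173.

53

2173 = 41 · 53
53 is prime.
So 2173 = 41 · 53; the largest prime factor is 53.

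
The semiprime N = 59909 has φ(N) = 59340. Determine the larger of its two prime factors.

431

φ(n) = (p−1)(q−1) = n − (p+q) + 1, so p + q = 59909 − 59340 + 1 = 570.
p and q are the roots of t² − 570t + 59909 = 0.
Discriminant: 570² − 4·59909 = 324900 − 239636 = 85264; √85264 = 292.
q = (570 − 292)/2 = 139, p = (570 + 292)/2 = 431.
Check: 139 · 431 = 59909.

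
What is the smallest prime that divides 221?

13

221 is odd.
Digit sum 5, not divisible by 3.
Ends in 1: not divisible by 5.
7: 221 = 7·31 + 4
11: 221 = 11·20 + 1
13: 221 = 13·17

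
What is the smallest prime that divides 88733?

89

88733 is odd.
Digit sum 29, not divisible by 3.
Ends in 3: not divisible by 5.
7: 88733 = 7·12676 + 1
11: 88733 = 11·8066 + 7
13: 88733 = 13·6825 + 8
17: 88733 = 17·5219 + 10
19: 88733 = 19·4670 + 3
23: 88733 = 23·3857 + 22
29: 88733 = 29·3059 + 22
31: 88733 = 31·2862 + 11
37: 88733 = 37·2398 + 7
41: 88733 = 41·2164 + 9
43: 88733 = 43·2063 + 24
47: 88733 = 47·1887 + 44
53: 88733 = 53·1674 + 11
59: 88733 = 59·1503 + 56
61: 88733 = 61·1454 + 39
67: 88733 = 67·1324 + 25
71: 88733 = 71·1249 + 54
73: 88733 = 73·1215 + 38
79: 88733 = 79·1123 + 16
83: 88733 = 83·1069 + 6
89: 88733 = 89·997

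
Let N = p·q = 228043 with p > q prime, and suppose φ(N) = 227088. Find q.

φ(n) = (p−1)(q−1) = n − (p+q) + 1, so p + q = 228043 − 227088 + 1 = 956.
p and q are the roots of t² − 956t + 228043 = 0.
Discriminant: 956² − 4·228043 = 913936 − 912172 = 1764; √1764 = 42.
q = (956 − 42)/2 = 457, p = (956 + 42)/2 = 499.
Check: 457 · 499 = 228043.

457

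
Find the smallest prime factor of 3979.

23

3979 is odd.
Digit sum 28, not divisible by 3.
Ends in 9: not divisible by 5.
7: 3979 = 7·568 + 3
11: 3979 = 11·361 + 8
13: 3979 = 13·306 + 1
17: 3979 = 17·234 + 1
19: 3979 = 19·209 + 8
23: 3979 = 23·173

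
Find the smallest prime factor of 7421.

41

7421 is odd.
Digit sum 14, not divisible by 3.
Ends in 1: not divisible by 5.
7: 7421 = 7·1060 + 1
11: 7421 = 11·674 + 7
13: 7421 = 13·570 + 11
17: 7421 = 17·436 + 9
19: 7421 = 19·390 + 11
23: 7421 = 23·322 + 15
29: 7421 = 29·255 + 26
31: 7421 = 31·239 + 12
37: 7421 = 37·200 + 21
41: 7421 = 41·181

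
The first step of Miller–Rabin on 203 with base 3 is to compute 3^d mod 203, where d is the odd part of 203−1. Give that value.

203 − 1 = 202 = 2^1 · 101, so d = 101.
3^1 ≡ 3 (mod 203)
3^2 ≡ 3^2 = 9 ≡ 9 (mod 203)
3^4 ≡ 9^2 = 81 ≡ 81 (mod 203)
3^8 ≡ 81^2 = 6561 ≡ 65 (mod 203)
3^16 ≡ 65^2 = 4225 ≡ 165 (mod 203)
3^32 ≡ 165^2 = 27225 ≡ 23 (mod 203)
3^64 ≡ 23^2 = 529 ≡ 123 (mod 203)
101 = 64 + 32 + 4 + 1 in binary powers of 2.
So 3^101 ≡ 123 · 23 · 81 · 3 ≡ 89 (mod 203).
Squaring chain: 89; never reaches −1, so base 3 is a Miller–Rabin witness that 203 is composite.

89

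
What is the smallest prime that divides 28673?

53

28673 is odd.
Digit sum 26, not divisible by 3.
Ends in 3: not divisible by 5.
7: 28673 = 7·4096 + 1
11: 28673 = 11·2606 + 7
13: 28673 = 13·2205 + 8
17: 28673 = 17·1686 + 11
19: 28673 = 19·1509 + 2
23: 28673 = 23·1246 + 15
29: 28673 = 29·988 + 21
31: 28673 = 31·924 + 29
37: 28673 = 37·774 + 35
41: 28673 = 41·699 + 14
43: 28673 = 43·666 + 35
47: 28673 = 47·610 + 3
53: 28673 = 53·541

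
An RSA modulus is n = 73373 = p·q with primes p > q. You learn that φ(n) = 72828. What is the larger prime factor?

307

φ(n) = (p−1)(q−1) = n − (p+q) + 1, so p + q = 73373 − 72828 + 1 = 546.
p and q are the roots of t² − 546t + 73373 = 0.
Discriminant: 546² − 4·73373 = 298116 − 293492 = 4624; √4624 = 68.
q = (546 − 68)/2 = 239, p = (546 + 68)/2 = 307.
Check: 239 · 307 = 73373.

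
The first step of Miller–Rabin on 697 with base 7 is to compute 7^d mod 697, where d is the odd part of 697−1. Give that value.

697 − 1 = 696 = 2^3 · 87, so d = 87.
7^1 ≡ 7 (mod 697)
7^2 ≡ 7^2 = 49 ≡ 49 (mod 697)
7^4 ≡ 49^2 = 2401 ≡ 310 (mod 697)
7^8 ≡ 310^2 = 96100 ≡ 611 (mod 697)
7^16 ≡ 611^2 = 373321 ≡ 426 (mod 697)
7^32 ≡ 426^2 = 181476 ≡ 256 (mod 697)
7^64 ≡ 256^2 = 65536 ≡ 18 (mod 697)
87 = 64 + 16 + 4 + 2 + 1 in binary powers of 2.
So 7^87 ≡ 18 · 426 · 310 · 49 · 7 ≡ 386 (mod 697).
Squaring chain: 386 → 535 → 455; never reaches −1, so base 7 is a Miller–Rabin witness that 697 is composite.

386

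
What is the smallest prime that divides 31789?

83

31789 is odd.
Digit sum 28, not divisible by 3.
Ends in 9: not divisible by 5.
7: 31789 = 7·4541 + 2
11: 31789 = 11·2889 + 10
13: 31789 = 13·2445 + 4
17: 31789 = 17·1869 + 16
19: 31789 = 19·1673 + 2
23: 31789 = 23·1382 + 3
29: 31789 = 29·1096 + 5
31: 31789 = 31·1025 + 14
37: 31789 = 37·859 + 6
41: 31789 = 41·775 + 14
43: 31789 = 43·739 + 12
47: 31789 = 47·676 + 17
53: 31789 = 53·599 + 42
59: 31789 = 59·538 + 47
61: 31789 = 61·521 + 8
67: 31789 = 67·474 + 31
71: 31789 = 71·447 + 52
73: 31789 = 73·435 + 34
79: 31789 = 79·402 + 31
83: 31789 = 83·383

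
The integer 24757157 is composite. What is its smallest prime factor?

83

24757157 is odd.
Digit sum 38, not divisible by 3.
Ends in 7: not divisible by 5.
7: 24757157 = 7·3536736 + 5
11: 24757157 = 11·2250650 + 7
13: 24757157 = 13·1904396 + 9
17: 24757157 = 17·1456303 + 6
19: 24757157 = 19·1303008 + 5
23: 24757157 = 23·1076398 + 3
29: 24757157 = 29·853695 + 2
31: 24757157 = 31·798617 + 30
37: 24757157 = 37·669112 + 13
41: 24757157 = 41·603833 + 4
43: 24757157 = 43·575747 + 36
47: 24757157 = 47·526748 + 1
53: 24757157 = 53·467116 + 9
59: 24757157 = 59·419612 + 49
61: 24757157 = 61·405855 + 2
67: 24757157 = 67·369509 + 54
71: 24757157 = 71·348692 + 25
73: 24757157 = 73·339139 + 10
79: 24757157 = 79·313381 + 58
83: 24757157 = 83·298279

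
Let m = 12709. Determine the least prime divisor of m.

71

12709 is odd.
Digit sum 19, not divisible by 3.
Ends in 9: not divisible by 5.
7: 12709 = 7·1815 + 4
11: 12709 = 11·1155 + 4
13: 12709 = 13·977 + 8
17: 12709 = 17·747 + 10
19: 12709 = 19·668 + 17
23: 12709 = 23·552 + 13
29: 12709 = 29·438 + 7
31: 12709 = 31·409 + 30
37: 12709 = 37·343 + 18
41: 12709 = 41·309 + 40
43: 12709 = 43·295 + 24
47: 12709 = 47·270 + 19
53: 12709 = 53·239 + 42
59: 12709 = 59·215 + 24
61: 12709 = 61·208 + 21
67: 12709 = 67·189 + 46
71: 12709 = 71·179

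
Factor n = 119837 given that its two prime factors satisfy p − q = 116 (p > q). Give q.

293

Since p = q + 116, we have 119837 = q(q + 116), so q² + 116q − 119837 = 0.
Discriminant: 116² + 4·119837 = 13456 + 479348 = 492804; √492804 = 702.
q = (−116 + 702)/2 = 293, and p = q + 116 = 409.
Check: 293 · 409 = 119837.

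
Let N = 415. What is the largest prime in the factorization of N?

83

415 = 5 · 83
83 is prime.
So 415 = 5 · 83; the largest prime factor is 83.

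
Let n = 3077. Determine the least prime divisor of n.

3077 is odd.
Digit sum 17, not divisible by 3.
Ends in 7: not divisible by 5.
7: 3077 = 7·439 + 4
11: 3077 = 11·279 + 8
13: 3077 = 13·236 + 9
17: 3077 = 17·181

17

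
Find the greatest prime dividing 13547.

13547 = 19 · 713
713 = 23 · 31
31 is prime.
So 13547 = 19 · 23 · 31; the largest prime factor is 31.

31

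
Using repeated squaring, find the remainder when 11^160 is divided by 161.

11^1 ≡ 11 (mod 161)
11^2 ≡ 11^2 = 121 ≡ 121 (mod 161)
11^4 ≡ 121^2 = 14641 ≡ 151 (mod 161)
11^8 ≡ 151^2 = 22801 ≡ 100 (mod 161)
11^16 ≡ 100^2 = 10000 ≡ 18 (mod 161)
11^32 ≡ 18^2 = 324 ≡ 2 (mod 161)
11^64 ≡ 2^2 = 4 ≡ 4 (mod 161)
11^128 ≡ 4^2 = 16 ≡ 16 (mod 161)
160 = 128 + 32 in binary powers of 2.
So 11^160 ≡ 16 · 2 ≡ 32 (mod 161).
Since 32 ≠ 1, base 11 is a Fermat witness: 161 is composite.

32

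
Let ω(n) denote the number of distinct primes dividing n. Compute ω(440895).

6

440895 = 3 · 146965
146965 = 5 · 29393
29393 = 7 · 4199
4199 = 13 · 323
323 = 17 · 19
440895 = 3 · 5 · 7 · 13 · 17 · 19, which has 6 distinct prime factors.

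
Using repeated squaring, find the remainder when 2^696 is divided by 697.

18

2^1 ≡ 2 (mod 697)
2^2 ≡ 2^2 = 4 ≡ 4 (mod 697)
2^4 ≡ 4^2 = 16 ≡ 16 (mod 697)
2^8 ≡ 16^2 = 256 ≡ 256 (mod 697)
2^16 ≡ 256^2 = 65536 ≡ 18 (mod 697)
2^32 ≡ 18^2 = 324 ≡ 324 (mod 697)
2^64 ≡ 324^2 = 104976 ≡ 426 (mod 697)
2^128 ≡ 426^2 = 181476 ≡ 256 (mod 697)
2^256 ≡ 256^2 = 65536 ≡ 18 (mod 697)
2^512 ≡ 18^2 = 324 ≡ 324 (mod 697)
696 = 512 + 128 + 32 + 16 + 8 in binary powers of 2.
So 2^696 ≡ 324 · 256 · 324 · 18 · 256 ≡ 18 (mod 697).
Since 18 ≠ 1, base 2 is a Fermat witness: 697 is composite.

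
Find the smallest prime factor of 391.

17

391 is odd.
Digit sum 13, not divisible by 3.
Ends in 1: not divisible by 5.
7: 391 = 7·55 + 6
11: 391 = 11·35 + 6
13: 391 = 13·30 + 1
17: 391 = 17·23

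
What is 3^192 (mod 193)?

3^1 ≡ 3 (mod 193)
3^2 ≡ 3^2 = 9 ≡ 9 (mod 193)
3^4 ≡ 9^2 = 81 ≡ 81 (mod 193)
3^8 ≡ 81^2 = 6561 ≡ 192 (mod 193)
3^16 ≡ 192^2 = 36864 ≡ 1 (mod 193)
3^32 ≡ 1^2 = 1 ≡ 1 (mod 193)
3^64 ≡ 1^2 = 1 ≡ 1 (mod 193)
3^128 ≡ 1^2 = 1 ≡ 1 (mod 193)
192 = 128 + 64 in binary powers of 2.
So 3^192 ≡ 1 · 1 ≡ 1 (mod 193).
Since the result is 1, base 3 gives no evidence that 193 is composite.

1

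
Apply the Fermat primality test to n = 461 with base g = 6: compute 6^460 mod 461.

6^1 ≡ 6 (mod 461)
6^2 ≡ 6^2 = 36 ≡ 36 (mod 461)
6^4 ≡ 36^2 = 1296 ≡ 374 (mod 461)
6^8 ≡ 374^2 = 139876 ≡ 193 (mod 461)
6^16 ≡ 193^2 = 37249 ≡ 369 (mod 461)
6^32 ≡ 369^2 = 136161 ≡ 166 (mod 461)
6^64 ≡ 166^2 = 27556 ≡ 357 (mod 461)
6^128 ≡ 357^2 = 127449 ≡ 213 (mod 461)
6^256 ≡ 213^2 = 45369 ≡ 191 (mod 461)
460 = 256 + 128 + 64 + 8 + 4 in binary powers of 2.
So 6^460 ≡ 191 · 213 · 357 · 193 · 374 ≡ 1 (mod 461).
Since the result is 1, base 6 gives no evidence that 461 is composite.

1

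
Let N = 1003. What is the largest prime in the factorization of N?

1003 = 17 · 59
59 is prime.
So 1003 = 17 · 59; the largest prime factor is 59.

59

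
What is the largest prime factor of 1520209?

1520209 = 19 · 80011
80011 = 29 · 2759
2759 = 31 · 89
89 is prime.
So 1520209 = 19 · 29 · 31 · 89; the largest prime factor is 89.

89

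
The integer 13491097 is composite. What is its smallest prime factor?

53

13491097 is odd.
Digit sum 34, not divisible by 3.
Ends in 7: not divisible by 5.
7: 13491097 = 7·1927299 + 4
11: 13491097 = 11·1226463 + 4
13: 13491097 = 13·1037776 + 9
17: 13491097 = 17·793593 + 16
19: 13491097 = 19·710057 + 14
23: 13491097 = 23·586569 + 10
29: 13491097 = 29·465210 + 7
31: 13491097 = 31·435196 + 21
37: 13491097 = 37·364624 + 9
41: 13491097 = 41·329051 + 6
43: 13491097 = 43·313746 + 19
47: 13491097 = 47·287044 + 29
53: 13491097 = 53·254549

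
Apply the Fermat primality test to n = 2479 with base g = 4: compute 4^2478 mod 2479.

4^1 ≡ 4 (mod 2479)
4^2 ≡ 4^2 = 16 ≡ 16 (mod 2479)
4^4 ≡ 16^2 = 256 ≡ 256 (mod 2479)
4^8 ≡ 256^2 = 65536 ≡ 1082 (mod 2479)
4^16 ≡ 1082^2 = 1170724 ≡ 636 (mod 2479)
4^32 ≡ 636^2 = 404496 ≡ 419 (mod 2479)
4^64 ≡ 419^2 = 175561 ≡ 2031 (mod 2479)
4^128 ≡ 2031^2 = 4124961 ≡ 2384 (mod 2479)
4^256 ≡ 2384^2 = 5683456 ≡ 1588 (mod 2479)
4^512 ≡ 1588^2 = 2521744 ≡ 601 (mod 2479)
4^1024 ≡ 601^2 = 361201 ≡ 1746 (mod 2479)
4^2048 ≡ 1746^2 = 3048516 ≡ 1825 (mod 2479)
2478 = 2048 + 256 + 128 + 32 + 8 + 4 + 2 in binary powers of 2.
So 4^2478 ≡ 1825 · 1588 · 2384 · 419 · 1082 · 256 · 16 ≡ 935 (mod 2479).
Since 935 ≠ 1, base 4 is a Fermat witness: 2479 is composite.

935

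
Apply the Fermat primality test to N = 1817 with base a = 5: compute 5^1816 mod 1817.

5^1 ≡ 5 (mod 1817)
5^2 ≡ 5^2 = 25 ≡ 25 (mod 1817)
5^4 ≡ 25^2 = 625 ≡ 625 (mod 1817)
5^8 ≡ 625^2 = 390625 ≡ 1787 (mod 1817)
5^16 ≡ 1787^2 = 3193369 ≡ 900 (mod 1817)
5^32 ≡ 900^2 = 810000 ≡ 1435 (mod 1817)
5^64 ≡ 1435^2 = 2059225 ≡ 564 (mod 1817)
5^128 ≡ 564^2 = 318096 ≡ 121 (mod 1817)
5^256 ≡ 121^2 = 14641 ≡ 105 (mod 1817)
5^512 ≡ 105^2 = 11025 ≡ 123 (mod 1817)
5^1024 ≡ 123^2 = 15129 ≡ 593 (mod 1817)
1816 = 1024 + 512 + 256 + 16 + 8 in binary powers of 2.
So 5^1816 ≡ 593 · 123 · 105 · 900 · 1787 ≡ 1053 (mod 1817).
Since 1053 ≠ 1, base 5 is a Fermat witness: 1817 is composite.

1053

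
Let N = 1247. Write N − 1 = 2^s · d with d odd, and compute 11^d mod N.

302

1247 − 1 = 1246 = 2^1 · 623, so d = 623.
11^1 ≡ 11 (mod 1247)
11^2 ≡ 11^2 = 121 ≡ 121 (mod 1247)
11^4 ≡ 121^2 = 14641 ≡ 924 (mod 1247)
11^8 ≡ 924^2 = 853776 ≡ 828 (mod 1247)
11^16 ≡ 828^2 = 685584 ≡ 981 (mod 1247)
11^32 ≡ 981^2 = 962361 ≡ 924 (mod 1247)
11^64 ≡ 924^2 = 853776 ≡ 828 (mod 1247)
11^128 ≡ 828^2 = 685584 ≡ 981 (mod 1247)
11^256 ≡ 981^2 = 962361 ≡ 924 (mod 1247)
11^512 ≡ 924^2 = 853776 ≡ 828 (mod 1247)
623 = 512 + 64 + 32 + 8 + 4 + 2 + 1 in binary powers of 2.
So 11^623 ≡ 828 · 828 · 924 · 828 · 924 · 121 · 11 ≡ 302 (mod 1247).
Squaring chain: 302; never reaches −1, so base 11 is a Miller–Rabin witness that 1247 is composite.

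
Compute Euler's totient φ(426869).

Factor: 426869 = 37 · 83 · 139.
φ(426869) = (37−1) · (83−1) · (139−1) = 36 · 82 · 138 = 407376.

407376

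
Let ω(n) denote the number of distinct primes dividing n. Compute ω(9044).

4

9044 = 2^2 · 2261
2261 = 7 · 323
323 = 17 · 19
9044 = 2^2 · 7 · 17 · 19, which has 4 distinct prime factors.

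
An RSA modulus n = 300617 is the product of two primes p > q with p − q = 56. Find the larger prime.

Since p = q + 56, we have 300617 = q(q + 56), so q² + 56q − 300617 = 0.
Discriminant: 56² + 4·300617 = 3136 + 1202468 = 1205604; √1205604 = 1098.
q = (−56 + 1098)/2 = 521, and p = q + 56 = 577.
Check: 521 · 577 = 300617.

577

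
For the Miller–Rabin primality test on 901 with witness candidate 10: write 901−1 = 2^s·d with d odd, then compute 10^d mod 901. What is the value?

901 − 1 = 900 = 2^2 · 225, so d = 225.
10^1 ≡ 10 (mod 901)
10^2 ≡ 10^2 = 100 ≡ 100 (mod 901)
10^4 ≡ 100^2 = 10000 ≡ 89 (mod 901)
10^8 ≡ 89^2 = 7921 ≡ 713 (mod 901)
10^16 ≡ 713^2 = 508369 ≡ 205 (mod 901)
10^32 ≡ 205^2 = 42025 ≡ 579 (mod 901)
10^64 ≡ 579^2 = 335241 ≡ 69 (mod 901)
10^128 ≡ 69^2 = 4761 ≡ 256 (mod 901)
225 = 128 + 64 + 32 + 1 in binary powers of 2.
So 10^225 ≡ 256 · 69 · 579 · 10 ≡ 248 (mod 901).
Squaring chain: 248 → 236; never reaches −1, so base 10 is a Miller–Rabin witness that 901 is composite.

248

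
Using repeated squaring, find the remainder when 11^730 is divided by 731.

11^1 ≡ 11 (mod 731)
11^2 ≡ 11^2 = 121 ≡ 121 (mod 731)
11^4 ≡ 121^2 = 14641 ≡ 21 (mod 731)
11^8 ≡ 21^2 = 441 ≡ 441 (mod 731)
11^16 ≡ 441^2 = 194481 ≡ 35 (mod 731)
11^32 ≡ 35^2 = 1225 ≡ 494 (mod 731)
11^64 ≡ 494^2 = 244036 ≡ 613 (mod 731)
11^128 ≡ 613^2 = 375769 ≡ 35 (mod 731)
11^256 ≡ 35^2 = 1225 ≡ 494 (mod 731)
11^512 ≡ 494^2 = 244036 ≡ 613 (mod 731)
730 = 512 + 128 + 64 + 16 + 8 + 2 in binary powers of 2.
So 11^730 ≡ 613 · 35 · 613 · 35 · 441 · 121 ≡ 508 (mod 731).
Since 508 ≠ 1, base 11 is a Fermat witness: 731 is composite.

508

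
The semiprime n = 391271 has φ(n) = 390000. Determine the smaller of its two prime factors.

521

φ(n) = (p−1)(q−1) = n − (p+q) + 1, so p + q = 391271 − 390000 + 1 = 1272.
p and q are the roots of t² − 1272t + 391271 = 0.
Discriminant: 1272² − 4·391271 = 1617984 − 1565084 = 52900; √52900 = 230.
q = (1272 − 230)/2 = 521, p = (1272 + 230)/2 = 751.
Check: 521 · 751 = 391271.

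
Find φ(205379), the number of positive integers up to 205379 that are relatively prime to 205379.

Factor: 205379 = 59^3.
φ(205379) = 59^2·(59−1) = 201898.

201898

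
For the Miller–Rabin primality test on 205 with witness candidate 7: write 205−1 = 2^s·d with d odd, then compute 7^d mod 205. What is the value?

205 − 1 = 204 = 2^2 · 51, so d = 51.
7^1 ≡ 7 (mod 205)
7^2 ≡ 7^2 = 49 ≡ 49 (mod 205)
7^4 ≡ 49^2 = 2401 ≡ 146 (mod 205)
7^8 ≡ 146^2 = 21316 ≡ 201 (mod 205)
7^16 ≡ 201^2 = 40401 ≡ 16 (mod 205)
7^32 ≡ 16^2 = 256 ≡ 51 (mod 205)
51 = 32 + 16 + 2 + 1 in binary powers of 2.
So 7^51 ≡ 51 · 16 · 49 · 7 ≡ 63 (mod 205).
Squaring chain: 63 → 74; never reaches −1, so base 7 is a Miller–Rabin witness that 205 is composite.

63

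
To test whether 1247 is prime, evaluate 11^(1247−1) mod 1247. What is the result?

11^1 ≡ 11 (mod 1247)
11^2 ≡ 11^2 = 121 ≡ 121 (mod 1247)
11^4 ≡ 121^2 = 14641 ≡ 924 (mod 1247)
11^8 ≡ 924^2 = 853776 ≡ 828 (mod 1247)
11^16 ≡ 828^2 = 685584 ≡ 981 (mod 1247)
11^32 ≡ 981^2 = 962361 ≡ 924 (mod 1247)
11^64 ≡ 924^2 = 853776 ≡ 828 (mod 1247)
11^128 ≡ 828^2 = 685584 ≡ 981 (mod 1247)
11^256 ≡ 981^2 = 962361 ≡ 924 (mod 1247)
11^512 ≡ 924^2 = 853776 ≡ 828 (mod 1247)
11^1024 ≡ 828^2 = 685584 ≡ 981 (mod 1247)
1246 = 1024 + 128 + 64 + 16 + 8 + 4 + 2 in binary powers of 2.
So 11^1246 ≡ 981 · 981 · 828 · 981 · 828 · 924 · 121 ≡ 173 (mod 1247).
Since 173 ≠ 1, base 11 is a Fermat witness: 1247 is composite.

173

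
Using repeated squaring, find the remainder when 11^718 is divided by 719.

1

11^1 ≡ 11 (mod 719)
11^2 ≡ 11^2 = 121 ≡ 121 (mod 719)
11^4 ≡ 121^2 = 14641 ≡ 261 (mod 719)
11^8 ≡ 261^2 = 68121 ≡ 535 (mod 719)
11^16 ≡ 535^2 = 286225 ≡ 63 (mod 719)
11^32 ≡ 63^2 = 3969 ≡ 374 (mod 719)
11^64 ≡ 374^2 = 139876 ≡ 390 (mod 719)
11^128 ≡ 390^2 = 152100 ≡ 391 (mod 719)
11^256 ≡ 391^2 = 152881 ≡ 453 (mod 719)
11^512 ≡ 453^2 = 205209 ≡ 294 (mod 719)
718 = 512 + 128 + 64 + 8 + 4 + 2 in binary powers of 2.
So 11^718 ≡ 294 · 391 · 390 · 535 · 261 · 121 ≡ 1 (mod 719).
Since the result is 1, base 11 gives no evidence that 719 is composite.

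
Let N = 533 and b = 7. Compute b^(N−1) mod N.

7^1 ≡ 7 (mod 533)
7^2 ≡ 7^2 = 49 ≡ 49 (mod 533)
7^4 ≡ 49^2 = 2401 ≡ 269 (mod 533)
7^8 ≡ 269^2 = 72361 ≡ 406 (mod 533)
7^16 ≡ 406^2 = 164836 ≡ 139 (mod 533)
7^32 ≡ 139^2 = 19321 ≡ 133 (mod 533)
7^64 ≡ 133^2 = 17689 ≡ 100 (mod 533)
7^128 ≡ 100^2 = 10000 ≡ 406 (mod 533)
7^256 ≡ 406^2 = 164836 ≡ 139 (mod 533)
7^512 ≡ 139^2 = 19321 ≡ 133 (mod 533)
532 = 512 + 16 + 4 in binary powers of 2.
So 7^532 ≡ 133 · 139 · 269 ≡ 113 (mod 533).
Since 113 ≠ 1, base 7 is a Fermat witness: 533 is composite.

113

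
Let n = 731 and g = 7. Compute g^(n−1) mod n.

36

7^1 ≡ 7 (mod 731)
7^2 ≡ 7^2 = 49 ≡ 49 (mod 731)
7^4 ≡ 49^2 = 2401 ≡ 208 (mod 731)
7^8 ≡ 208^2 = 43264 ≡ 135 (mod 731)
7^16 ≡ 135^2 = 18225 ≡ 681 (mod 731)
7^32 ≡ 681^2 = 463761 ≡ 307 (mod 731)
7^64 ≡ 307^2 = 94249 ≡ 681 (mod 731)
7^128 ≡ 681^2 = 463761 ≡ 307 (mod 731)
7^256 ≡ 307^2 = 94249 ≡ 681 (mod 731)
7^512 ≡ 681^2 = 463761 ≡ 307 (mod 731)
730 = 512 + 128 + 64 + 16 + 8 + 2 in binary powers of 2.
So 7^730 ≡ 307 · 307 · 681 · 681 · 135 · 49 ≡ 36 (mod 731).
Since 36 ≠ 1, base 7 is a Fermat witness: 731 is composite.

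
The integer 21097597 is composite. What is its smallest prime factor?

21097597 is odd.
Digit sum 40, not divisible by 3.
Ends in 7: not divisible by 5.
7: 21097597 = 7·3013942 + 3
11: 21097597 = 11·1917963 + 4
13: 21097597 = 13·1622892 + 1
17: 21097597 = 17·1241035 + 2
19: 21097597 = 19·1110399 + 16
23: 21097597 = 23·917286 + 19
29: 21097597 = 29·727503 + 10
31: 21097597 = 31·680567 + 20
37: 21097597 = 37·570205 + 12
41: 21097597 = 41·514575 + 22
43: 21097597 = 43·490641 + 34
47: 21097597 = 47·448885 + 2
53: 21097597 = 53·398067 + 46
59: 21097597 = 59·357586 + 23
61: 21097597 = 61·345862 + 15
67: 21097597 = 67·314889 + 34
71: 21097597 = 71·297149 + 18
73: 21097597 = 73·289008 + 13
79: 21097597 = 79·267058 + 15
83: 21097597 = 83·254187 + 76
89: 21097597 = 89·237051 + 58
97: 21097597 = 97·217501

97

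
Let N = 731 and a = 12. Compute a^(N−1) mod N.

196

12^1 ≡ 12 (mod 731)
12^2 ≡ 12^2 = 144 ≡ 144 (mod 731)
12^4 ≡ 144^2 = 20736 ≡ 268 (mod 731)
12^8 ≡ 268^2 = 71824 ≡ 186 (mod 731)
12^16 ≡ 186^2 = 34596 ≡ 239 (mod 731)
12^32 ≡ 239^2 = 57121 ≡ 103 (mod 731)
12^64 ≡ 103^2 = 10609 ≡ 375 (mod 731)
12^128 ≡ 375^2 = 140625 ≡ 273 (mod 731)
12^256 ≡ 273^2 = 74529 ≡ 698 (mod 731)
12^512 ≡ 698^2 = 487204 ≡ 358 (mod 731)
730 = 512 + 128 + 64 + 16 + 8 + 2 in binary powers of 2.
So 12^730 ≡ 358 · 273 · 375 · 239 · 186 · 144 ≡ 196 (mod 731).
Since 196 ≠ 1, base 12 is a Fermat witness: 731 is composite.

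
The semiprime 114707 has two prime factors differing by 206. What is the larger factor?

457

Since p = q + 206, we have 114707 = q(q + 206), so q² + 206q − 114707 = 0.
Discriminant: 206² + 4·114707 = 42436 + 458828 = 501264; √501264 = 708.
q = (−206 + 708)/2 = 251, and p = q + 206 = 457.
Check: 251 · 457 = 114707.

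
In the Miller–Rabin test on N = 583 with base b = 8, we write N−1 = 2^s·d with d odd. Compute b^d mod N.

583 − 1 = 582 = 2^1 · 291, so d = 291.
8^1 ≡ 8 (mod 583)
8^2 ≡ 8^2 = 64 ≡ 64 (mod 583)
8^4 ≡ 64^2 = 4096 ≡ 15 (mod 583)
8^8 ≡ 15^2 = 225 ≡ 225 (mod 583)
8^16 ≡ 225^2 = 50625 ≡ 487 (mod 583)
8^32 ≡ 487^2 = 237169 ≡ 471 (mod 583)
8^64 ≡ 471^2 = 221841 ≡ 301 (mod 583)
8^128 ≡ 301^2 = 90601 ≡ 236 (mod 583)
8^256 ≡ 236^2 = 55696 ≡ 311 (mod 583)
291 = 256 + 32 + 2 + 1 in binary powers of 2.
So 8^291 ≡ 311 · 471 · 64 · 8 ≡ 569 (mod 583).
Squaring chain: 569; never reaches −1, so base 8 is a Miller–Rabin witness that 583 is composite.

569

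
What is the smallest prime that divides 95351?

95351 is odd.
Digit sum 23, not divisible by 3.
Ends in 1: not divisible by 5.
7: 95351 = 7·13621 + 4
11: 95351 = 11·8668 + 3
13: 95351 = 13·7334 + 9
17: 95351 = 17·5608 + 15
19: 95351 = 19·5018 + 9
23: 95351 = 23·4145 + 16
29: 95351 = 29·3287 + 28
31: 95351 = 31·3075 + 26
37: 95351 = 37·2577 + 2
41: 95351 = 41·2325 + 26
43: 95351 = 43·2217 + 20
47: 95351 = 47·2028 + 35
53: 95351 = 53·1799 + 4
59: 95351 = 59·1616 + 7
61: 95351 = 61·1563 + 8
67: 95351 = 67·1423 + 10
71: 95351 = 71·1342 + 69
73: 95351 = 73·1306 + 13
79: 95351 = 79·1206 + 77
83: 95351 = 83·1148 + 67
89: 95351 = 89·1071 + 32
97: 95351 = 97·983

97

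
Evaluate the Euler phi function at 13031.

Factor: 13031 = 83 · 157.
φ(13031) = (83−1) · (157−1) = 82 · 156 = 12792.

12792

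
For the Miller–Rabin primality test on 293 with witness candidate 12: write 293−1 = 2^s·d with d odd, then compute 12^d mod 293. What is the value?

293 − 1 = 292 = 2^2 · 73, so d = 73.
12^1 ≡ 12 (mod 293)
12^2 ≡ 12^2 = 144 ≡ 144 (mod 293)
12^4 ≡ 144^2 = 20736 ≡ 226 (mod 293)
12^8 ≡ 226^2 = 51076 ≡ 94 (mod 293)
12^16 ≡ 94^2 = 8836 ≡ 46 (mod 293)
12^32 ≡ 46^2 = 2116 ≡ 65 (mod 293)
12^64 ≡ 65^2 = 4225 ≡ 123 (mod 293)
73 = 64 + 8 + 1 in binary powers of 2.
So 12^73 ≡ 123 · 94 · 12 ≡ 155 (mod 293).
Squaring chain: 155 → 292; reaches −1, so base 12 does not prove 293 composite.

155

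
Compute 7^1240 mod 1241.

7^1 ≡ 7 (mod 1241)
7^2 ≡ 7^2 = 49 ≡ 49 (mod 1241)
7^4 ≡ 49^2 = 2401 ≡ 1160 (mod 1241)
7^8 ≡ 1160^2 = 1345600 ≡ 356 (mod 1241)
7^16 ≡ 356^2 = 126736 ≡ 154 (mod 1241)
7^32 ≡ 154^2 = 23716 ≡ 137 (mod 1241)
7^64 ≡ 137^2 = 18769 ≡ 154 (mod 1241)
7^128 ≡ 154^2 = 23716 ≡ 137 (mod 1241)
7^256 ≡ 137^2 = 18769 ≡ 154 (mod 1241)
7^512 ≡ 154^2 = 23716 ≡ 137 (mod 1241)
7^1024 ≡ 137^2 = 18769 ≡ 154 (mod 1241)
1240 = 1024 + 128 + 64 + 16 + 8 in binary powers of 2.
So 7^1240 ≡ 154 · 137 · 154 · 154 · 356 ≡ 373 (mod 1241).
Since 373 ≠ 1, base 7 is a Fermat witness: 1241 is composite.

373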